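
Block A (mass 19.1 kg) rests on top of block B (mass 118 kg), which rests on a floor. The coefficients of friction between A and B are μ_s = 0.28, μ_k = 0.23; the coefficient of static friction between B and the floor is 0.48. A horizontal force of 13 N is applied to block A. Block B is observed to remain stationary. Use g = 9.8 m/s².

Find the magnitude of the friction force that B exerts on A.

The normal force B exerts on A is simply A's weight, N₁ = 187.2 N.
So the A–B interface can sustain at most μ_s N₁ = 52.41 N of static friction.
Since P = 13 N ≤ 52.41 N, A does not slip on B; friction on A equals P = 13 N.
By Newton's third law B feels 13 N forward from A. With B stationary, the floor's static friction on B balances it: f₂ = 13 N (well within μ_s(m_A+m_B)g = 644.9 N).

f ≈ 13 N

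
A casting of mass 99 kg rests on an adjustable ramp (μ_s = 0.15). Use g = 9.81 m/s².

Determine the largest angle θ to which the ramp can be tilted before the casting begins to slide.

θ_max ≈ 8.53°

At the slip threshold, m g sin θ = μ_s · m g cos θ, so tan θ = μ_s.
θ_max = arctan(0.15) = 8.53°.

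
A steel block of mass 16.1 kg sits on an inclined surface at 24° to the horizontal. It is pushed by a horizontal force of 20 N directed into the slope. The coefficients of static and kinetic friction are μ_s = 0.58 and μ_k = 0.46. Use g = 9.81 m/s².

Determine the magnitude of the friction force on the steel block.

Resolve perpendicular to the incline: N = m g cos θ + P sin θ = 16.1×9.81×cos 24° + 20×sin 24° = 152.4 N.
Along the incline, the net driving force (taking up-slope positive) is P cos θ − m g sin θ = 18.27 − 64.24 = -45.97 N, so equilibrium requires friction f = 45.97 N (up-slope).
Maximum static friction: μ_s N = 0.58 × 152.4 = 88.4 N.
|f_req| = 45.97 ≤ 88.4 N → the steel block is in equilibrium; friction equals the required value.

f ≈ 46 N (up the incline)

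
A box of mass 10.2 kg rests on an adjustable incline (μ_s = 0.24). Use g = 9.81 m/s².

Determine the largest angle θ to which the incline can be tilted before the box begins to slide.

At the slip threshold, m g sin θ = μ_s · m g cos θ, so tan θ = μ_s.
θ_max = arctan(0.24) = 13.5°.

θ_max ≈ 13.5°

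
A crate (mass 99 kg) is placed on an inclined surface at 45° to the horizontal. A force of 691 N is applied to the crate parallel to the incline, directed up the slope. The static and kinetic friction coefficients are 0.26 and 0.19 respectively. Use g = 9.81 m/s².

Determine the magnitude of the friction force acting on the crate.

Perpendicular to the surface, N = m g cos θ = 99·9.81·cos 45° = 686.7 N.
For equilibrium along the incline the friction force must supply f = m g sin θ − P = 686.7 − 691 = -4.265 N (positive meaning up-slope).
Maximum static friction available: μ_s N = 0.26 × 686.7 = 178.6 N.
Since |-4.265| ≤ 178.6 N, static friction is sufficient; f equals the required value, not μ_s N.

f ≈ 4.26 N (down the incline)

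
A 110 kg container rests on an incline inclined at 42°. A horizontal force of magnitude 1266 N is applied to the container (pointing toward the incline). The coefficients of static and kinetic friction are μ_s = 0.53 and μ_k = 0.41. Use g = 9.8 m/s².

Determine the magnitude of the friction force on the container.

Normal direction: N = m g cos θ + P sin θ = 1648 N.
Parallel to the incline: P cos θ − m g sin θ = 940.8 − 721.3 = 219.5 N; the friction needed to balance this is 219.5 N acting down the slope.
The limit of static friction is μ_s N = 873.6 N.
|f_req| = 219.5 ≤ 873.6 N → the container is in equilibrium; friction equals the required value.

f ≈ 219 N (down the incline)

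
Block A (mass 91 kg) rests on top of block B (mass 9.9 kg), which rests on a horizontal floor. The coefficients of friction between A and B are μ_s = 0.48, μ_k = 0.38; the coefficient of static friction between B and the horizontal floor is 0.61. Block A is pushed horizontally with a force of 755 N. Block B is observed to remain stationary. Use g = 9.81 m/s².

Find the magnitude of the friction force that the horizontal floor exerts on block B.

Normal force at the A–B interface: N₁ = m_A g = 892.7 N.
So the A–B interface can sustain at most μ_s N₁ = 428.5 N of static friction.
Since P = 755 N > 428.5 N, A slides on B; the A–B friction is kinetic: f₁ = μ_k N₁ = 0.38×892.7 = 339 N.
B experiences an equal 339 N forward from A (third law). B is in equilibrium, so the floor supplies f₂ = 339 N of static friction (limit μ_s(m_A+m_B)g = 603.8 N, not exceeded).

f ≈ 339 N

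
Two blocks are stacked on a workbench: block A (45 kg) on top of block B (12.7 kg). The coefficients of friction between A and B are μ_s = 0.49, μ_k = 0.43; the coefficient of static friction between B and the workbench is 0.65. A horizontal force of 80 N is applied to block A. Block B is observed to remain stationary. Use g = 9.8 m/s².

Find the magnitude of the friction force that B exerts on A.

f ≈ 80 N

The normal force B exerts on A is simply A's weight, N₁ = 441 N.
Maximum static friction on A from B: μ_s N₁ = 0.49×441 = 216.1 N.
P = 80 N is within that limit, so A and B move together (both at rest); the A–B friction is simply f₁ = P = 80 N.
By Newton's third law B feels 80 N forward from A. With B stationary, the floor's static friction on B balances it: f₂ = 80 N (well within μ_s(m_A+m_B)g = 367.5 N).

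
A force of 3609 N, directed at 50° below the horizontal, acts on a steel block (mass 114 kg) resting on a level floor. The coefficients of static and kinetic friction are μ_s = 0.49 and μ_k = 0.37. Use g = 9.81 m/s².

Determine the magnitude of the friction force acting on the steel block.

f ≈ 1440 N

Vertical equilibrium gives N = m g + P sin α = 3883 N.
Horizontally, friction must balance P cos α = 2320 N.
μ_s N = 0.49 × 3883 = 1903 N.
The required friction exceeds μ_s N, so the steel block moves and f = μ_k N = 1440 N.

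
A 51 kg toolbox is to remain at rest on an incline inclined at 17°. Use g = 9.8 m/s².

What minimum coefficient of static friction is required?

μ_s,min ≈ 0.306

At the slip threshold m g sin θ = μ_s m g cos θ, so μ_s,min = tan θ.
μ_s,min = tan 17° = 0.306.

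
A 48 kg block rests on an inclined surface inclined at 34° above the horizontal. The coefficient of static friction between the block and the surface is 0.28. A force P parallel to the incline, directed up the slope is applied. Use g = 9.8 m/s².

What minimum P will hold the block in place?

P_min ≈ 154 N

The block tends to slide down (tan θ > μ_s), so at the point of impending slip friction acts up-slope at its limit: f = μ_s N.
P is parallel to the surface, so N = m g cos θ = 390 N.
Along the incline: P + μ_s N = m g sin θ, so P = 263 − 0.28×390 = 154 N.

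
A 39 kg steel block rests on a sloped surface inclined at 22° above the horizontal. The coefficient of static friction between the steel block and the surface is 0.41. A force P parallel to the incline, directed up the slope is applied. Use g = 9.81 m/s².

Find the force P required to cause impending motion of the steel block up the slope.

P ≈ 289 N

At impending motion up the slope, friction acts down-slope at its limit: f = μ_s N.
P is parallel to the surface, so N = m g cos θ = 355 N.
Along the incline: P = m g sin θ + μ_s N = 143 + 0.41×355 = 289 N.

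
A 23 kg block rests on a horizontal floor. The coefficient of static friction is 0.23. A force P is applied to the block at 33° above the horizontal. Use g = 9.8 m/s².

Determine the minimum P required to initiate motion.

N = m g − P sin α (the pull lifts the block).
At impending slip, P cos α = μ_s N = μ_s (m g − P sin α).
Solving: P (cos α + μ_s sin α) = μ_s m g → P = 0.23×225/(cos 33° + 0.23 sin 33°) = 51.8/0.9639 = 53.8 N.

P ≈ 53.8 N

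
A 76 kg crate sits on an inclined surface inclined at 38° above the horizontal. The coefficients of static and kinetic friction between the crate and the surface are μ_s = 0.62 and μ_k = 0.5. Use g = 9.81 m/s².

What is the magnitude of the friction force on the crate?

Normal force: N = m g cos θ = 76 × 9.81 × cos 38° = 587.5 N.
Along the slope the weight component is m g sin θ = 459 N; friction must supply exactly this, acting up-slope.
The static-friction ceiling is μ_s N = 0.62 × 587.5 = 364.3 N.
|459| exceeds 364.3 N, so the crate slips down-slope; friction is kinetic, f = μ_k N = 0.5×587.5 = 294 N.

f ≈ 294 N (up the incline)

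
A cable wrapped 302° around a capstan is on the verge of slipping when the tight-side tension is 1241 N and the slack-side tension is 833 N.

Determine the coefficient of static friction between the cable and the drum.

T₂/T₁ = e^{μβ} → μ = ln(T₂/T₁)/β.
β = 302° = 5.271 rad.
μ = ln(1241/833)/5.271 = ln(1.49)/5.271 = 0.0756.

μ ≈ 0.0756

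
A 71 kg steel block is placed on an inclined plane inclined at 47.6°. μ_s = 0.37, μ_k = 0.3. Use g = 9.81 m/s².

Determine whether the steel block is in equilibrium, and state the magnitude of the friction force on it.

N = m g cos θ = 470 N.
Down-slope weight component: m g sin θ = 514 N.
μ_s N = 174 N.
514 > 174 N, so it slides; kinetic friction f = μ_k N = 0.3×470 = 141 N.

f ≈ 141 N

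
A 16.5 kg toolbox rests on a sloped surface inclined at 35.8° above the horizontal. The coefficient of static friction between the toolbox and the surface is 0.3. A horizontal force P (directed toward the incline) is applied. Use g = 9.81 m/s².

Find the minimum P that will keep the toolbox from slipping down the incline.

The toolbox tends to slide down (tan θ > μ_s), so at the point of impending slip friction acts up-slope at its limit: f = μ_s N.
Perpendicular to the incline: N = m g cos θ + P sin θ.
Along the incline: P cos θ + μ_s N = m g sin θ, i.e. P cos θ + μ_s (m g cos θ + P sin θ) = m g sin θ.
Solving, P (cos θ + μ_s sin θ) = m g (sin θ − μ_s cos θ), so P = 162×0.3416/0.9866 = 56.1 N.

P_min ≈ 56.1 N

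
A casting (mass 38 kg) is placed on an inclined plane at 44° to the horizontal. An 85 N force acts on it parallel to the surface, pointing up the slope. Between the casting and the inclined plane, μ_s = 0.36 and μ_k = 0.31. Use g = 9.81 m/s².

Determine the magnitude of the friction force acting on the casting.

Perpendicular to the surface, N = m g cos θ = 38·9.81·cos 44° = 268.2 N.
The friction needed for equilibrium is m g sin θ − P = 259 − 85 = 174 N, measured positive up-slope.
Maximum static friction available: μ_s N = 0.36 × 268.2 = 96.54 N.
Since |174| > 96.54 N, static friction cannot hold it; the casting slides down the incline and kinetic friction applies: f = μ_k N = 0.31 × 268.2 = 83.1 N.

f ≈ 83.1 N (up the incline)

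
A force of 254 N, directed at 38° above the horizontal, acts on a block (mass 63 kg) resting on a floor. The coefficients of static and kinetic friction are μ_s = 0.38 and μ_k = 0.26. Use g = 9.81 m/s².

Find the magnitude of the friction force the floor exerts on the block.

f ≈ 120 N

N = m g − P sin α = 618 − 254×sin 38° = 461.7 N.
For equilibrium, f = P cos α = 254×cos 38° = 200.2 N.
μ_s N = 0.38 × 461.7 = 175.4 N.
200.2 > 175.4 N → the block slides; f = μ_k N = 0.26×461.7 = 120 N.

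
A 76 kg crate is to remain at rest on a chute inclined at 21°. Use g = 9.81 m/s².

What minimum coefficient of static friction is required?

At the slip threshold m g sin θ = μ_s m g cos θ, so μ_s,min = tan θ.
μ_s,min = tan 21° = 0.384.

μ_s,min ≈ 0.384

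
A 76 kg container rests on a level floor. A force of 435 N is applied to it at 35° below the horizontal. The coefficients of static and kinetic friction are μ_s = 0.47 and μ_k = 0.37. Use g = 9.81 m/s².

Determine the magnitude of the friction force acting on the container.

Vertical equilibrium gives N = m g + P sin α = 995.1 N.
For equilibrium, f = P cos α = 435×cos 35° = 356.3 N.
The static-friction limit is μ_s N = 467.7 N.
356.3 ≤ 467.7 N → static; friction equals the required 356 N.

f ≈ 356 N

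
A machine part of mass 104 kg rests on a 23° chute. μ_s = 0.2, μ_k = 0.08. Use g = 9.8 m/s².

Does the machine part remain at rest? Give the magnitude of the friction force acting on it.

f ≈ 75.1 N

N = m g cos θ = 938 N.
Down-slope weight component: m g sin θ = 398 N.
μ_s N = 188 N.
398 > 188 N, so it slides; kinetic friction f = μ_k N = 0.08×938 = 75.1 N.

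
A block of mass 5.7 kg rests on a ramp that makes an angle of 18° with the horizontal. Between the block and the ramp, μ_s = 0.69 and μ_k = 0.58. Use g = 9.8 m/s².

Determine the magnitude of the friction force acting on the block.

Perpendicular to the surface, N = m g cos θ = 5.7·9.8·cos 18° = 53.13 N.
For equilibrium along the incline, friction must balance the weight component: f = m g sin θ = 17.26 N up the slope.
Maximum static friction available: μ_s N = 0.69 × 53.13 = 36.66 N.
Since |17.26| ≤ 36.66 N, static friction is sufficient; f equals the required value, not μ_s N.

f ≈ 17.3 N (up the incline)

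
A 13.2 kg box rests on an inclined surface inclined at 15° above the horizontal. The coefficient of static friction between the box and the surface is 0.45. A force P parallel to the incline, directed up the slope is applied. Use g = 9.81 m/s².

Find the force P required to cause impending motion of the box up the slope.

At impending motion up the slope, friction acts down-slope at its limit: f = μ_s N.
P is parallel to the surface, so N = m g cos θ = 125 N.
Along the incline: P = m g sin θ + μ_s N = 33.5 + 0.45×125 = 89.8 N.

P ≈ 89.8 N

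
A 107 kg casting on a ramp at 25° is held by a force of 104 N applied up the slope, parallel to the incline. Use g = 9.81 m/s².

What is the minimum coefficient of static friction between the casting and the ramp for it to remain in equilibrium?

N = m g cos θ = 951.3 N.
Friction must make up the shortfall along the incline: f = m g sin θ − P = 443.6 − 104 = 339.6 N.
At the threshold f = μ_s N, so μ_s,min = 339.6/951.3 = 0.357.

μ_s,min ≈ 0.357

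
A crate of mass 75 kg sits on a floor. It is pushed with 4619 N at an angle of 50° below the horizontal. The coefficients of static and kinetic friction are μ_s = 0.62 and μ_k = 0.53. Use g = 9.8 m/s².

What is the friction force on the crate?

f ≈ 2260 N

Vertical equilibrium gives N = m g + P sin α = 4273 N.
The horizontal driving force is P cos α = 2969 N, so equilibrium needs friction f = 2969 N.
The static-friction limit is μ_s N = 2649 N.
2969 > 2649 N → the crate slides; f = μ_k N = 0.53×4273 = 2260 N.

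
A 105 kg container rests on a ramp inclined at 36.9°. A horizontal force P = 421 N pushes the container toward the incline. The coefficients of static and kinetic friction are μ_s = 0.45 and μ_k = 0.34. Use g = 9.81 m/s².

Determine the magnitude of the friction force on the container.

The horizontal push has a component P sin θ into the surface, so N = m g cos θ + P sin θ = 823.7 + 252.8 = 1076 N.
Along the incline, the net driving force (taking up-slope positive) is P cos θ − m g sin θ = 336.7 − 618.5 = -281.8 N, so equilibrium requires friction f = 281.8 N (up-slope).
Maximum static friction: μ_s N = 0.45 × 1076 = 484.4 N.
Since 281.8 N is within the 484.4 N limit, the container stays put and friction is exactly 282 N.

f ≈ 282 N (up the incline)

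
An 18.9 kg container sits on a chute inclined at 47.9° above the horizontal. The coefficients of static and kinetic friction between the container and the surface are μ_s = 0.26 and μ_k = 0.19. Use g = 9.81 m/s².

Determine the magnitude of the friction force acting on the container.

Perpendicular to the surface, N = m g cos θ = 18.9·9.81·cos 47.9° = 124.3 N.
Along the slope the weight component is m g sin θ = 137.6 N; friction must supply exactly this, acting up-slope.
Maximum static friction available: μ_s N = 0.26 × 124.3 = 32.32 N.
Since |137.6| > 32.32 N, static friction cannot hold it; the container slides down the incline and kinetic friction applies: f = μ_k N = 0.19 × 124.3 = 23.6 N.

f ≈ 23.6 N (up the incline)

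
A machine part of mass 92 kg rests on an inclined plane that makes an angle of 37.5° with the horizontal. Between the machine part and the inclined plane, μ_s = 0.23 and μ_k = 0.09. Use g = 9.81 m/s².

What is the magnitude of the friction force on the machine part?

f ≈ 64.4 N (up the incline)

Perpendicular to the surface, N = m g cos θ = 92·9.81·cos 37.5° = 716 N.
Along the slope the weight component is m g sin θ = 549.4 N; friction must supply exactly this, acting up-slope.
The static-friction ceiling is μ_s N = 0.23 × 716 = 164.7 N.
Since |549.4| > 164.7 N, static friction cannot hold it; the machine part slides down the incline and kinetic friction applies: f = μ_k N = 0.09 × 716 = 64.4 N.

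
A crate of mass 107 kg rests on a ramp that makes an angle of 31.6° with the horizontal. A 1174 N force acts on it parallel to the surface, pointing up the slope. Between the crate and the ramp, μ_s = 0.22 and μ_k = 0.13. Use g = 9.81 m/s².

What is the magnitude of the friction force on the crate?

Normal force: N = m g cos θ = 107 × 9.81 × cos 31.6° = 894 N.
For equilibrium along the incline the friction force must supply f = m g sin θ − P = 550 − 1174 = -624 N (positive meaning up-slope).
Static friction can supply at most μ_s N = 196.7 N.
Since |-624| > 196.7 N, static friction cannot hold it; the crate slides up the incline and kinetic friction applies: f = μ_k N = 0.13 × 894 = 116 N.

f ≈ 116 N (down the incline)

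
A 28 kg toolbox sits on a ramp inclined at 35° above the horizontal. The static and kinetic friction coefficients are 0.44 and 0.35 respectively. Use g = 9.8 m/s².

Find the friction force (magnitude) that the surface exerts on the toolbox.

The normal reaction is N = m g cos θ = 224.8 N.
For equilibrium along the incline, friction must balance the weight component: f = m g sin θ = 157.4 N up the slope.
Maximum static friction available: μ_s N = 0.44 × 224.8 = 98.9 N.
|157.4| exceeds 98.9 N, so the toolbox slips down-slope; friction is kinetic, f = μ_k N = 0.35×224.8 = 78.7 N.

f ≈ 78.7 N (up the incline)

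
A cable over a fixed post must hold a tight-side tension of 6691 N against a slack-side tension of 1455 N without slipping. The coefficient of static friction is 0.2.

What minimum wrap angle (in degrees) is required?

T₂/T₁ = e^{μβ} → β = ln(T₂/T₁)/μ.
β = ln(6691/1455)/0.2 = 1.526/0.2 = 7.629 rad.
In degrees: β = 7.629 × 180/π = 437°.

β_min ≈ 437°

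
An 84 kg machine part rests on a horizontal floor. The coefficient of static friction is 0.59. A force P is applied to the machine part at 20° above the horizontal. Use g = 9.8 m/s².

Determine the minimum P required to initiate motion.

P ≈ 425 N

N = m g − P sin α (the pull lifts the machine part).
At impending slip, P cos α = μ_s N = μ_s (m g − P sin α).
Solving: P (cos α + μ_s sin α) = μ_s m g → P = 0.59×823/(cos 20° + 0.59 sin 20°) = 486/1.141 = 425 N.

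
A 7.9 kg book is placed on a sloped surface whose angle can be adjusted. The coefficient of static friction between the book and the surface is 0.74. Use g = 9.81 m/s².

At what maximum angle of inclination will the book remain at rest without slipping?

At the slip threshold, m g sin θ = μ_s · m g cos θ, so tan θ = μ_s.
θ_max = arctan(0.74) = 36.5°.

θ_max ≈ 36.5°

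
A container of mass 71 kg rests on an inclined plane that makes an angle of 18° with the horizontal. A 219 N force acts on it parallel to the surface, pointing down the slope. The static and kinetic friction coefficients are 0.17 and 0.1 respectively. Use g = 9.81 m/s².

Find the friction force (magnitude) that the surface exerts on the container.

f ≈ 66.2 N (up the incline)

Perpendicular to the surface, N = m g cos θ = 71·9.81·cos 18° = 662.4 N.
The friction needed for equilibrium is m g sin θ + P = 215.2 + 219 = 434.2 N, measured positive up-slope.
Static friction can supply at most μ_s N = 112.6 N.
Since |434.2| > 112.6 N, static friction cannot hold it; the container slides down the incline and kinetic friction applies: f = μ_k N = 0.1 × 662.4 = 66.2 N.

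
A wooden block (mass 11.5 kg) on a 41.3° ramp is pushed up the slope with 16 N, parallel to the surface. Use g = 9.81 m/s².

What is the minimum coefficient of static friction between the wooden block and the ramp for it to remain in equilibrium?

μ_s,min ≈ 0.69

N = m g cos θ = 84.75 N.
Friction must make up the shortfall along the incline: f = m g sin θ − P = 74.46 − 16 = 58.46 N.
At the threshold f = μ_s N, so μ_s,min = 58.46/84.75 = 0.69.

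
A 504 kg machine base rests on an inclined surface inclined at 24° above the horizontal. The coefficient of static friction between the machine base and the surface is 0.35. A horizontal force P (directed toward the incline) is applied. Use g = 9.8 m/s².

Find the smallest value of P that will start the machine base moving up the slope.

At impending motion up the slope, friction acts down-slope at its limit: f = μ_s N.
Perpendicular to the incline: N = m g cos θ + P sin θ.
Along the incline: P cos θ = m g sin θ + μ_s N = m g sin θ + μ_s (m g cos θ + P sin θ).
Solving, P (cos θ − μ_s sin θ) = m g (sin θ + μ_s cos θ), so P = 504×9.8×(sin 24° + 0.35 cos 24°)/(cos 24° − 0.35 sin 24°) = 4940×0.7265/0.7712 = 4650 N.

P ≈ 4650 N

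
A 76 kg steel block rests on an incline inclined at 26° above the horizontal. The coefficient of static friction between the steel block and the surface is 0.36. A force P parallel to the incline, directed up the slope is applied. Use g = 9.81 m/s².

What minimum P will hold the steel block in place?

P_min ≈ 85.6 N

The steel block tends to slide down (tan θ > μ_s), so at the point of impending slip friction acts up-slope at its limit: f = μ_s N.
P is parallel to the surface, so N = m g cos θ = 670 N.
Along the incline: P + μ_s N = m g sin θ, so P = 327 − 0.36×670 = 85.6 N.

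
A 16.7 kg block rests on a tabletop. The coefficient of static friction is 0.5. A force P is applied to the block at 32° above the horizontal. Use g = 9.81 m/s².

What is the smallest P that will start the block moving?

P ≈ 73.6 N

N = m g − P sin α (the pull lifts the block).
At impending slip, P cos α = μ_s N = μ_s (m g − P sin α).
Solving: P (cos α + μ_s sin α) = μ_s m g → P = 0.5×164/(cos 32° + 0.5 sin 32°) = 81.9/1.113 = 73.6 N.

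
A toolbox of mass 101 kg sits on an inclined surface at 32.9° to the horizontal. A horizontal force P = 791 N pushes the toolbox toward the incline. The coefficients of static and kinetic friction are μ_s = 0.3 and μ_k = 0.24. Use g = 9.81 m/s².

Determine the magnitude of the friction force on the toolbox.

Normal direction: N = m g cos θ + P sin θ = 1262 N.
Along the incline, the net driving force (taking up-slope positive) is P cos θ − m g sin θ = 664.1 − 538.2 = 126 N, so equilibrium requires friction f = -126 N (down-slope).
Maximum static friction: μ_s N = 0.3 × 1262 = 378.5 N.
Since 126 N is within the 378.5 N limit, the toolbox stays put and friction is exactly 126 N.

f ≈ 126 N (down the incline)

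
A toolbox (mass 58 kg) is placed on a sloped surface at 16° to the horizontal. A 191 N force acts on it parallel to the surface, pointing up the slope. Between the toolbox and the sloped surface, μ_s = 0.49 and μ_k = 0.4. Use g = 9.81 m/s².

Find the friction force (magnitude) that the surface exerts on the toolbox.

Perpendicular to the surface, N = m g cos θ = 58·9.81·cos 16° = 546.9 N.
The friction needed for equilibrium is m g sin θ − P = 156.8 − 191 = -34.17 N, measured positive up-slope.
Maximum static friction available: μ_s N = 0.49 × 546.9 = 268 N.
Since |-34.17| ≤ 268 N, static friction is sufficient; f equals the required value, not μ_s N.

f ≈ 34.2 N (down the incline)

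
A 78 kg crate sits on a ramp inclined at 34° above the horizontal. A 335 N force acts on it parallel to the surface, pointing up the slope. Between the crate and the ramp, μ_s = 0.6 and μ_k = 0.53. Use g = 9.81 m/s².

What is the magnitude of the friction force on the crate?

f ≈ 92.9 N (up the incline)

The normal reaction is N = m g cos θ = 634.4 N.
Parallel to the incline, ΣF = 0 gives f = m g sin θ − P = 427.9 − 335 = 92.88 N (up-slope positive).
Static friction can supply at most μ_s N = 380.6 N.
Since |92.88| ≤ 380.6 N, the crate remains in static equilibrium and friction takes exactly the required value.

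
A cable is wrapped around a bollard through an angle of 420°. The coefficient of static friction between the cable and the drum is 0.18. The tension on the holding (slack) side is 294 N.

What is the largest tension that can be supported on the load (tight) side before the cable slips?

At impending slip the capstan equation gives T₂/T₁ = e^{μβ} with β in radians.
β = 420° × π/180 = 7.33 rad.
e^{μβ} = e^{0.18×7.33} = 3.741.
T₂ = T₁ · e^{μβ} = 294 × 3.741 = 1100 N.

T_max ≈ 1100 N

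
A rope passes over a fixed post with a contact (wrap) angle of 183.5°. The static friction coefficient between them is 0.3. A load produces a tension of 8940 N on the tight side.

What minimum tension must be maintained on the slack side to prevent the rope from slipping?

Capstan equation at impending slip: T_tight/T_slack = e^{μβ}.
β = 183.5° = 3.203 rad; e^{μβ} = e^{0.3×3.203} = 2.614.
T_slack = T_tight / e^{μβ} = 8940 / 2.614 = 3420 N.

T_min ≈ 3420 N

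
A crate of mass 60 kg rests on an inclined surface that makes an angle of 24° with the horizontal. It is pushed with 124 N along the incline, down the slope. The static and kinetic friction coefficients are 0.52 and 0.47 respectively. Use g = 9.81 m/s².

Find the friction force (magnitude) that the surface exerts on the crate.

f ≈ 253 N (up the incline)

Normal force: N = m g cos θ = 60 × 9.81 × cos 24° = 537.7 N.
For equilibrium along the incline the friction force must supply f = m g sin θ + P = 239.4 + 124 = 363.4 N (positive meaning up-slope).
The static-friction ceiling is μ_s N = 0.52 × 537.7 = 279.6 N.
|363.4| exceeds 279.6 N, so the crate slips down-slope; friction is kinetic, f = μ_k N = 0.47×537.7 = 253 N.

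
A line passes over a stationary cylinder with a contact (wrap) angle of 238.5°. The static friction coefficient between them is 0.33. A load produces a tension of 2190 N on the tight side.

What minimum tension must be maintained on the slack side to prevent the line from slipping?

Capstan equation at impending slip: T_tight/T_slack = e^{μβ}.
β = 238.5° = 4.163 rad; e^{μβ} = e^{0.33×4.163} = 3.95.
T_slack = T_tight / e^{μβ} = 2190 / 3.95 = 554 N.

T_min ≈ 554 N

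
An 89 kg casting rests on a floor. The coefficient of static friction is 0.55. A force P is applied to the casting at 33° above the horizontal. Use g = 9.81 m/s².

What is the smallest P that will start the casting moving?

N = m g − P sin α (the pull lifts the casting).
At impending slip, P cos α = μ_s N = μ_s (m g − P sin α).
Solving: P (cos α + μ_s sin α) = μ_s m g → P = 0.55×873/(cos 33° + 0.55 sin 33°) = 480/1.138 = 422 N.

P ≈ 422 N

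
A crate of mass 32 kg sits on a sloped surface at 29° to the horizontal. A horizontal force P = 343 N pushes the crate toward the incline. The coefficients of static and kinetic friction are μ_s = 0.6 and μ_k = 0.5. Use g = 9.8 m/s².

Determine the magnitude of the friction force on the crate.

The horizontal push has a component P sin θ into the surface, so N = m g cos θ + P sin θ = 274.3 + 166.3 = 440.6 N.
Parallel to the incline: P cos θ − m g sin θ = 300 − 152 = 148 N; the friction needed to balance this is 148 N acting down the slope.
The limit of static friction is μ_s N = 264.3 N.
|f_req| = 148 ≤ 264.3 N → the crate is in equilibrium; friction equals the required value.

f ≈ 148 N (down the incline)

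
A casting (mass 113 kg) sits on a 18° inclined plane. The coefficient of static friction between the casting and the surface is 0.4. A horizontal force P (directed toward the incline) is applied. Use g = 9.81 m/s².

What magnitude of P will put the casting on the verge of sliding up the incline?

P ≈ 924 N

At impending motion up the slope, friction acts down-slope at its limit: f = μ_s N.
Perpendicular to the incline: N = m g cos θ + P sin θ.
Along the incline: P cos θ = m g sin θ + μ_s N = m g sin θ + μ_s (m g cos θ + P sin θ).
Solving, P (cos θ − μ_s sin θ) = m g (sin θ + μ_s cos θ), so P = 113×9.81×(sin 18° + 0.4 cos 18°)/(cos 18° − 0.4 sin 18°) = 1110×0.6894/0.8274 = 924 N.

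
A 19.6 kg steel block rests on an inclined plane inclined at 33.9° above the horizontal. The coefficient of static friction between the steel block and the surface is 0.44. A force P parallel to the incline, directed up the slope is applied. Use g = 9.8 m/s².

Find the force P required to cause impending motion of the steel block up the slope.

At impending motion up the slope, friction acts down-slope at its limit: f = μ_s N.
P is parallel to the surface, so N = m g cos θ = 159 N.
Along the incline: P = m g sin θ + μ_s N = 107 + 0.44×159 = 177 N.

P ≈ 177 N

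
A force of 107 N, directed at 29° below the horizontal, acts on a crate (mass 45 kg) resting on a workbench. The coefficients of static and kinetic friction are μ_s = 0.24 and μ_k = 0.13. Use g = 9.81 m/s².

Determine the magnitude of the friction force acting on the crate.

Vertical equilibrium gives N = m g + P sin α = 493.3 N.
Horizontally, friction must balance P cos α = 93.58 N.
μ_s N = 0.24 × 493.3 = 118.4 N.
93.58 ≤ 118.4 N → static; friction equals the required 93.6 N.

f ≈ 93.6 N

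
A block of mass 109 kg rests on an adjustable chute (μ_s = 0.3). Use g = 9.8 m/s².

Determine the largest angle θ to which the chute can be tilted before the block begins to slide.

θ_max ≈ 16.7°

At the slip threshold, m g sin θ = μ_s · m g cos θ, so tan θ = μ_s.
θ_max = arctan(0.3) = 16.7°.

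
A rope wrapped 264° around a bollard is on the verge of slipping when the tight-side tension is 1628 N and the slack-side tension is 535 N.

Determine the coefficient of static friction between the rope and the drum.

μ ≈ 0.242

T₂/T₁ = e^{μβ} → μ = ln(T₂/T₁)/β.
β = 264° = 4.608 rad.
μ = ln(1628/535)/4.608 = ln(3.043)/4.608 = 0.242.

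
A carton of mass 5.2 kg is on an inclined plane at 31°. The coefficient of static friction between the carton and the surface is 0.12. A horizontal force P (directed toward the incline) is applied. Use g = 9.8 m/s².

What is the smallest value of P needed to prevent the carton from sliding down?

P_min ≈ 22.9 N

The carton tends to slide down (tan θ > μ_s), so at the point of impending slip friction acts up-slope at its limit: f = μ_s N.
Perpendicular to the incline: N = m g cos θ + P sin θ.
Along the incline: P cos θ + μ_s N = m g sin θ, i.e. P cos θ + μ_s (m g cos θ + P sin θ) = m g sin θ.
Solving, P (cos θ + μ_s sin θ) = m g (sin θ − μ_s cos θ), so P = 51×0.4122/0.919 = 22.9 N.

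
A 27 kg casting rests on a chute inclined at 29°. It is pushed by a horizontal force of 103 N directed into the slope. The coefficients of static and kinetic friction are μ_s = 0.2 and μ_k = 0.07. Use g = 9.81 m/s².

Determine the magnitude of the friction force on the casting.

Normal direction: N = m g cos θ + P sin θ = 281.6 N.
Parallel to the incline: P cos θ − m g sin θ = 90.09 − 128.4 = -38.33 N; the friction needed to balance this is 38.33 N acting up the slope.
The limit of static friction is μ_s N = 56.32 N.
|f_req| = 38.33 ≤ 56.32 N → the casting is in equilibrium; friction equals the required value.

f ≈ 38.3 N (up the incline)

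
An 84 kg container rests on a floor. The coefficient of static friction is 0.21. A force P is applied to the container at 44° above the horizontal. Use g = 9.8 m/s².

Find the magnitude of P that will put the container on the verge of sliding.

P ≈ 200 N

N = m g − P sin α (the pull lifts the container).
At impending slip, P cos α = μ_s N = μ_s (m g − P sin α).
Solving: P (cos α + μ_s sin α) = μ_s m g → P = 0.21×823/(cos 44° + 0.21 sin 44°) = 173/0.8652 = 200 N.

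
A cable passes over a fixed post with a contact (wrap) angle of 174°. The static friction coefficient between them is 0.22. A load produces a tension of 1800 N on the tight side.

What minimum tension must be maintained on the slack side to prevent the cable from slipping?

Capstan equation at impending slip: T_tight/T_slack = e^{μβ}.
β = 174° = 3.037 rad; e^{μβ} = e^{0.22×3.037} = 1.951.
T_slack = T_tight / e^{μβ} = 1800 / 1.951 = 923 N.

T_min ≈ 923 N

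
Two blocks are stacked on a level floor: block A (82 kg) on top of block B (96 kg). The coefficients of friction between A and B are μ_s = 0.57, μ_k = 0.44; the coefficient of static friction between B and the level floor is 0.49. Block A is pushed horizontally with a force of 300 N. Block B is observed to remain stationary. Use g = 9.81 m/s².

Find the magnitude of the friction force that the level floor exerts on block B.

The normal force B exerts on A is simply A's weight, N₁ = 804.4 N.
Maximum static friction on A from B: μ_s N₁ = 0.57×804.4 = 458.5 N.
P = 300 N is within that limit, so A and B move together (both at rest); the A–B friction is simply f₁ = P = 300 N.
B experiences an equal 300 N forward from A (third law). B is in equilibrium, so the floor supplies f₂ = 300 N of static friction (limit μ_s(m_A+m_B)g = 855.6 N, not exceeded).

f ≈ 300 N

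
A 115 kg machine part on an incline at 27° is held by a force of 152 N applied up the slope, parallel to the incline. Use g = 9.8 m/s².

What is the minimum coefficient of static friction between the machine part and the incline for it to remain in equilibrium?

μ_s,min ≈ 0.358

N = m g cos θ = 1004 N.
Friction must make up the shortfall along the incline: f = m g sin θ − P = 511.6 − 152 = 359.6 N.
At the threshold f = μ_s N, so μ_s,min = 359.6/1004 = 0.358.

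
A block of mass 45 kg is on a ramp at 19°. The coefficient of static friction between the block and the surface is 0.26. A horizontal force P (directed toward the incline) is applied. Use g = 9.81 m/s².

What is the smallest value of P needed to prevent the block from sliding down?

P_min ≈ 34.2 N

The block tends to slide down (tan θ > μ_s), so at the point of impending slip friction acts up-slope at its limit: f = μ_s N.
Perpendicular to the incline: N = m g cos θ + P sin θ.
Along the incline: P cos θ + μ_s N = m g sin θ, i.e. P cos θ + μ_s (m g cos θ + P sin θ) = m g sin θ.
Solving, P (cos θ + μ_s sin θ) = m g (sin θ − μ_s cos θ), so P = 441×0.07973/1.03 = 34.2 N.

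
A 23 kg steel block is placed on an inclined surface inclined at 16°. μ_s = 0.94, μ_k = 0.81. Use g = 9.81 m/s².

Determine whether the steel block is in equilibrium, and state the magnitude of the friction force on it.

N = m g cos θ = 217 N.
Down-slope weight component: m g sin θ = 62.2 N.
μ_s N = 204 N.
62.2 ≤ 204 N, so it stays put; friction = 62.2 N.

f ≈ 62.2 N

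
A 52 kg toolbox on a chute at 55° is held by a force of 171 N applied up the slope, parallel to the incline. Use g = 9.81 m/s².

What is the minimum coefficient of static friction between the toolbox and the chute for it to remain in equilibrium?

N = m g cos θ = 292.6 N.
Friction must make up the shortfall along the incline: f = m g sin θ − P = 417.9 − 171 = 246.9 N.
At the threshold f = μ_s N, so μ_s,min = 246.9/292.6 = 0.844.

μ_s,min ≈ 0.844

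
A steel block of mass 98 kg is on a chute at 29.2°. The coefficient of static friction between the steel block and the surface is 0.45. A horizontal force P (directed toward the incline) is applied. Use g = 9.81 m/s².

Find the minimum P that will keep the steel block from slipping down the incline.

The steel block tends to slide down (tan θ > μ_s), so at the point of impending slip friction acts up-slope at its limit: f = μ_s N.
Perpendicular to the incline: N = m g cos θ + P sin θ.
Along the incline: P cos θ + μ_s N = m g sin θ, i.e. P cos θ + μ_s (m g cos θ + P sin θ) = m g sin θ.
Solving, P (cos θ + μ_s sin θ) = m g (sin θ − μ_s cos θ), so P = 961×0.09504/1.092 = 83.6 N.

P_min ≈ 83.6 N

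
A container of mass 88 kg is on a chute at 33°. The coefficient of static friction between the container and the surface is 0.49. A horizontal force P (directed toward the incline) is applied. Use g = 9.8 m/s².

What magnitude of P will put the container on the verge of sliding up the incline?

P ≈ 1440 N

At impending motion up the slope, friction acts down-slope at its limit: f = μ_s N.
Perpendicular to the incline: N = m g cos θ + P sin θ.
Along the incline: P cos θ = m g sin θ + μ_s N = m g sin θ + μ_s (m g cos θ + P sin θ).
Solving, P (cos θ − μ_s sin θ) = m g (sin θ + μ_s cos θ), so P = 88×9.8×(sin 33° + 0.49 cos 33°)/(cos 33° − 0.49 sin 33°) = 862×0.9556/0.5718 = 1440 N.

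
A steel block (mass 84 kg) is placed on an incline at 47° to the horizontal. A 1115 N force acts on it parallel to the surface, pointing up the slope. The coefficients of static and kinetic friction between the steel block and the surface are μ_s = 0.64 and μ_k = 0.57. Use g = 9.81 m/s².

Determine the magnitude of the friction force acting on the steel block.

f ≈ 320 N (down the incline)

Normal force: N = m g cos θ = 84 × 9.81 × cos 47° = 562 N.
For equilibrium along the incline the friction force must supply f = m g sin θ − P = 602.7 − 1115 = -512.3 N (positive meaning up-slope).
The static-friction ceiling is μ_s N = 0.64 × 562 = 359.7 N.
Since |-512.3| > 359.7 N, static friction cannot hold it; the steel block slides up the incline and kinetic friction applies: f = μ_k N = 0.57 × 562 = 320 N.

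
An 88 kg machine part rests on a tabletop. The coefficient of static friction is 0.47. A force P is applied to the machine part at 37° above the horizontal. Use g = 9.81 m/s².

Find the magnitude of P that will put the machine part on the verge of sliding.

P ≈ 375 N

N = m g − P sin α (the pull lifts the machine part).
At impending slip, P cos α = μ_s N = μ_s (m g − P sin α).
Solving: P (cos α + μ_s sin α) = μ_s m g → P = 0.47×863/(cos 37° + 0.47 sin 37°) = 406/1.081 = 375 N.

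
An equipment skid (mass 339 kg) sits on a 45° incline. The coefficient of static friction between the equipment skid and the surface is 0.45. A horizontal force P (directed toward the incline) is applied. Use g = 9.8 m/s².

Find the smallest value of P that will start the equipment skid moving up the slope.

At impending motion up the slope, friction acts down-slope at its limit: f = μ_s N.
Perpendicular to the incline: N = m g cos θ + P sin θ.
Along the incline: P cos θ = m g sin θ + μ_s N = m g sin θ + μ_s (m g cos θ + P sin θ).
Solving, P (cos θ − μ_s sin θ) = m g (sin θ + μ_s cos θ), so P = 339×9.8×(sin 45° + 0.45 cos 45°)/(cos 45° − 0.45 sin 45°) = 3320×1.025/0.3889 = 8760 N.

P ≈ 8760 N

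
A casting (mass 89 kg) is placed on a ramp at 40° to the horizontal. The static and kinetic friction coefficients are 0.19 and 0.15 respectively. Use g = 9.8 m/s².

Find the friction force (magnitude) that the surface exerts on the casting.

Normal force: N = m g cos θ = 89 × 9.8 × cos 40° = 668.1 N.
For equilibrium along the incline, friction must balance the weight component: f = m g sin θ = 560.6 N up the slope.
The static-friction ceiling is μ_s N = 0.19 × 668.1 = 126.9 N.
Since |560.6| > 126.9 N, static friction cannot hold it; the casting slides down the incline and kinetic friction applies: f = μ_k N = 0.15 × 668.1 = 100 N.

f ≈ 100 N (up the incline)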